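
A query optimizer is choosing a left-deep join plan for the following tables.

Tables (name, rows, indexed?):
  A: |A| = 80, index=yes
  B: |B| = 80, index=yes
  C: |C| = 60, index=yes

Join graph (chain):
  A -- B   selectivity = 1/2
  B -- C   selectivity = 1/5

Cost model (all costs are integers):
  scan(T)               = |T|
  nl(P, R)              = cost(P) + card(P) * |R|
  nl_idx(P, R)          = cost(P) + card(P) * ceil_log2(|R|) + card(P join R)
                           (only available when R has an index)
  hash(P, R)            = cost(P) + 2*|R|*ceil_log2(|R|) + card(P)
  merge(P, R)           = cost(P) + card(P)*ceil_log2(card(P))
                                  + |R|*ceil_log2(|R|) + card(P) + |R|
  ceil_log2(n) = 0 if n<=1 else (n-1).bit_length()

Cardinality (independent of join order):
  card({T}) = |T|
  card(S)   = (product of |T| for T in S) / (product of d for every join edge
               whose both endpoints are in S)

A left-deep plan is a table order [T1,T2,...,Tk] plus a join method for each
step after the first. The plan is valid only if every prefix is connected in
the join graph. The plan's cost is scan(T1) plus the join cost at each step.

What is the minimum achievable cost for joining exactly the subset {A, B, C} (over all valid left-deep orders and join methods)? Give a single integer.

2960

Selinger DP over subsets of {A,B,C}:
  {A}: scan cost=80, card=80
  {B}: scan cost=80, card=80
  {C}: scan cost=60, card=60
  {AB}: card=3200; try (B,hash)→1280, (A,hash)→1280, (B,merge)→1360, (A,merge)→1360, (B,nl_idx)→3840, (A,nl_idx)→3840 …(+2); best=1280 via (B,hash)
  {BC}: card=960; try (C,hash)→880, (B,merge)→1120, (C,merge)→1140, (B,hash)→1240, (B,nl_idx)→1440, (C,nl_idx)→1520 …(+2); best=880 via (C,hash)
  {ABC}: card=38400; try (A,hash)→2960, (C,hash)→5200, (A,merge)→12080, (C,merge)→43300, (A,nl_idx)→46000, (C,nl_idx)→58880 …(+2); best=2960 via (A,hash)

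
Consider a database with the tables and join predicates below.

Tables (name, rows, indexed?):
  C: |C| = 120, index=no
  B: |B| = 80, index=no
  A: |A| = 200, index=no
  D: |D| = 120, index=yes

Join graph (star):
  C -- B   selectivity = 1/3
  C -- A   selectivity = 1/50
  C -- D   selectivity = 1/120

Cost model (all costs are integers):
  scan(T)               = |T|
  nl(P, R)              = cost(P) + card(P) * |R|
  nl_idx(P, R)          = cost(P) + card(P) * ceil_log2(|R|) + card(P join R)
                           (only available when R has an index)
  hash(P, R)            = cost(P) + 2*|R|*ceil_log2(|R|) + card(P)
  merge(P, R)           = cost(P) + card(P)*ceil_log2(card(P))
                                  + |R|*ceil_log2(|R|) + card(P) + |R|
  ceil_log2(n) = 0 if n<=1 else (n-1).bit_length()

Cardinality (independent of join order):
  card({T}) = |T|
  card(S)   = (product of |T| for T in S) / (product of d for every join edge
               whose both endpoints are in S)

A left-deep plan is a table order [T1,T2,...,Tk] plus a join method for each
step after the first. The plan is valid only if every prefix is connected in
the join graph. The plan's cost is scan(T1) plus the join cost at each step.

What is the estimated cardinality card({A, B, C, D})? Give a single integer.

Tables in S: A(200), B(80), C(120), D(120)
Edges inside S: C-B(d=3), C-A(d=50), C-D(d=120)
numerator = 200 * 80 * 120 * 120 = 230400000
denominator = 3 * 50 * 120 = 18000
card(S) = 230400000 / 18000 = 12800

12800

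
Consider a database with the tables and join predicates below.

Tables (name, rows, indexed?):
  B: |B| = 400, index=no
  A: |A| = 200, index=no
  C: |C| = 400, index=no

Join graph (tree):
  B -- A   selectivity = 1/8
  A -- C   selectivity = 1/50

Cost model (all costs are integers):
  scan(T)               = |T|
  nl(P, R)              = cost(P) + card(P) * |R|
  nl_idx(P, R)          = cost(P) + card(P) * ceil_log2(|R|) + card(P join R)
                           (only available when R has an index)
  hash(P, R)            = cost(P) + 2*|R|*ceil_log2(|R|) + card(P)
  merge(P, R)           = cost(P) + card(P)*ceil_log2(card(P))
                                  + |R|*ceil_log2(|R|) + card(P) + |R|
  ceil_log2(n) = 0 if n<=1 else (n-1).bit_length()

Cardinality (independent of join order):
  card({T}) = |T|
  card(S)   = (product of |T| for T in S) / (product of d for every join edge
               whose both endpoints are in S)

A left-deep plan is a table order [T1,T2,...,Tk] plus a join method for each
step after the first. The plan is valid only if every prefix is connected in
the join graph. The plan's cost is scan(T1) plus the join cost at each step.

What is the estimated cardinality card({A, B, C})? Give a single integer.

80000

Tables in S: A(200), B(400), C(400)
Edges inside S: B-A(d=8), A-C(d=50)
numerator = 200 * 400 * 400 = 32000000
denominator = 8 * 50 = 400
card(S) = 32000000 / 400 = 80000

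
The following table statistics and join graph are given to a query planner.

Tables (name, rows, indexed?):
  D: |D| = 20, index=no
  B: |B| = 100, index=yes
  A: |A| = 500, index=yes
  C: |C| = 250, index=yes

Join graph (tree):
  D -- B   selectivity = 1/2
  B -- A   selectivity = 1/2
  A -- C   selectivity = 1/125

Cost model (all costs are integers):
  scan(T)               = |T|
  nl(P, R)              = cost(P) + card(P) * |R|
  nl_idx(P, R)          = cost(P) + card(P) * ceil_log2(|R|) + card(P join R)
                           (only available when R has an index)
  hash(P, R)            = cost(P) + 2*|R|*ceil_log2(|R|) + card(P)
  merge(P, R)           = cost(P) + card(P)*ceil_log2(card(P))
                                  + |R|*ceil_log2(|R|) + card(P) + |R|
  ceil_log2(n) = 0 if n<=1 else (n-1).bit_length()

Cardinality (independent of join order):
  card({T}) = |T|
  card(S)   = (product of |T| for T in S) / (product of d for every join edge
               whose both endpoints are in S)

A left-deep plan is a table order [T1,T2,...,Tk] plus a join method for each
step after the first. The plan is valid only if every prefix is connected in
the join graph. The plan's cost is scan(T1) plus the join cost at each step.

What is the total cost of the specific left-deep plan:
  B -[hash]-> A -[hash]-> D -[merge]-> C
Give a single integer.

step 1: scan B: cost=100, card=100
step 2: join A via hash
    card(P join A) = 100*500/(2) = 25000
    cost = 100 + 2*500*9 + 100 = 9200
step 3: join D via hash
    card(P join D) = 25000*20/(2) = 250000
    cost = 9200 + 2*20*5 + 25000 = 34400
step 4: join C via merge
    card(P join C) = 250000*250/(125) = 500000
    cost = 34400 + 250000*18 + 250*8 + 250000 + 250 = 4786650

4786650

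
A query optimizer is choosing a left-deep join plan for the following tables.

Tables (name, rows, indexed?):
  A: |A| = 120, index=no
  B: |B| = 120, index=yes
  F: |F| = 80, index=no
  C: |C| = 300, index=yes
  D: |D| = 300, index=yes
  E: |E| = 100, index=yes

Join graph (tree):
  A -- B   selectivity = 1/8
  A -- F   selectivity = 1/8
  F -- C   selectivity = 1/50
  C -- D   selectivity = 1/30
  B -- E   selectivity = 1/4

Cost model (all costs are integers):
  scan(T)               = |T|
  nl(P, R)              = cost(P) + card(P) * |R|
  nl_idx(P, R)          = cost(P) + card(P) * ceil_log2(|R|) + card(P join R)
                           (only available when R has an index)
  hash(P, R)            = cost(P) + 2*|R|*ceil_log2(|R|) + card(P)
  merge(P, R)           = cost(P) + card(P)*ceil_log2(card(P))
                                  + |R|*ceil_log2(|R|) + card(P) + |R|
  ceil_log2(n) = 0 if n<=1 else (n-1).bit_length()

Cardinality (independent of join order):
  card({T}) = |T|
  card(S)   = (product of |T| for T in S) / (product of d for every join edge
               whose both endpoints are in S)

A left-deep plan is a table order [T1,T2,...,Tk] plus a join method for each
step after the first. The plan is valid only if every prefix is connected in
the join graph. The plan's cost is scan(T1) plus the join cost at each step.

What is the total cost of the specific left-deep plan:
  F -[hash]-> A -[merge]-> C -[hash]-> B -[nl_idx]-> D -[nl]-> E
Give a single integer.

110080120

step 1: scan F: cost=80, card=80
step 2: join A via hash
    card(P join A) = 80*120/(8) = 1200
    cost = 80 + 2*120*7 + 80 = 1840
step 3: join C via merge
    card(P join C) = 1200*300/(50) = 7200
    cost = 1840 + 1200*11 + 300*9 + 1200 + 300 = 19240
step 4: join B via hash
    card(P join B) = 7200*120/(8) = 108000
    cost = 19240 + 2*120*7 + 7200 = 28120
step 5: join D via nl_idx
    card(P join D) = 108000*300/(30) = 1080000
    cost = 28120 + 108000*9 + 1080000 = 2080120
step 6: join E via nl
    card(P join E) = 1080000*100/(4) = 27000000
    cost = 2080120 + 1080000*100 = 110080120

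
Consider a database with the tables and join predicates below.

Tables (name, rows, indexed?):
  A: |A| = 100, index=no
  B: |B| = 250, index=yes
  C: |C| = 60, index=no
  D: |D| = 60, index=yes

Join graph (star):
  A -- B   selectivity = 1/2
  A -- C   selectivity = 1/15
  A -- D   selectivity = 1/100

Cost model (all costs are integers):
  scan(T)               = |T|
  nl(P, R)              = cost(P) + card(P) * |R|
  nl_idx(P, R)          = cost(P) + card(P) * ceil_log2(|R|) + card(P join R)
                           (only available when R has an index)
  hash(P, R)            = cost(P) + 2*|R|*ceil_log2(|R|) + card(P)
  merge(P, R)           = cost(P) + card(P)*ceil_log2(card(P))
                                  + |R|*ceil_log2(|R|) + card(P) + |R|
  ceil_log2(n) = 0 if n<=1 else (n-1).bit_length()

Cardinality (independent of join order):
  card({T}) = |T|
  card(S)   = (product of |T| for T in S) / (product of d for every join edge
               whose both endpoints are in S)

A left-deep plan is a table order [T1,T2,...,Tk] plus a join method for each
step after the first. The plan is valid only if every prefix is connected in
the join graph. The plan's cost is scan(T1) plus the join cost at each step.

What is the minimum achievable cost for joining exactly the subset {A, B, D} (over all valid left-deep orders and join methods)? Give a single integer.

3430

Selinger DP over subsets of {A,B,D}:
  {A}: scan cost=100, card=100
  {B}: scan cost=250, card=250
  {D}: scan cost=60, card=60
  {AB}: card=12500; try (A,hash)→1900, (B,merge)→3150, (A,merge)→3300, (B,hash)→4200, (B,nl_idx)→13400, (B,nl)→25100 …(+1); best=1900 via (A,hash)
  {AD}: card=60; try (D,nl_idx)→760, (D,hash)→920, (A,merge)→1280, (D,merge)→1320, (A,hash)→1520, (A,nl)→6060 …(+1); best=760 via (D,nl_idx)
  {ABD}: card=7500; try (B,merge)→3430, (B,hash)→4820, (B,nl_idx)→8740, (D,hash)→15120, (B,nl)→15760, (D,nl_idx)→84400 …(+2); best=3430 via (B,merge)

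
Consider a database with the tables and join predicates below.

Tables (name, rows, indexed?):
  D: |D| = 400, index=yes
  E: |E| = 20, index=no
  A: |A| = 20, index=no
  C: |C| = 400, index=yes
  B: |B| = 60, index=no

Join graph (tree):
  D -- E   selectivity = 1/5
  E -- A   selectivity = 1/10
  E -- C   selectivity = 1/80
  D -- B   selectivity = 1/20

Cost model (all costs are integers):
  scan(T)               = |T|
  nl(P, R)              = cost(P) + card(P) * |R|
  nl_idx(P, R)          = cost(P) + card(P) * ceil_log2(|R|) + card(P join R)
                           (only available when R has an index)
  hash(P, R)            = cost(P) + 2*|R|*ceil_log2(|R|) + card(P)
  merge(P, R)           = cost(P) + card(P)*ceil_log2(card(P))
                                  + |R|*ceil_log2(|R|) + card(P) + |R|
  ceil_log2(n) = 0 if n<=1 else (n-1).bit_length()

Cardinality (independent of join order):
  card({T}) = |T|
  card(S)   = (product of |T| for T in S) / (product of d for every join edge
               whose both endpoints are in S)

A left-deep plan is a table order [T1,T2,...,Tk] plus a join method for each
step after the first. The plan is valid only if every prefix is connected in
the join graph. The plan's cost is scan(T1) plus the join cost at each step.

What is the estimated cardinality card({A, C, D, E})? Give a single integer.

Tables in S: A(20), C(400), D(400), E(20)
Edges inside S: D-E(d=5), E-A(d=10), E-C(d=80)
numerator = 20 * 400 * 400 * 20 = 64000000
denominator = 5 * 10 * 80 = 4000
card(S) = 64000000 / 4000 = 16000

16000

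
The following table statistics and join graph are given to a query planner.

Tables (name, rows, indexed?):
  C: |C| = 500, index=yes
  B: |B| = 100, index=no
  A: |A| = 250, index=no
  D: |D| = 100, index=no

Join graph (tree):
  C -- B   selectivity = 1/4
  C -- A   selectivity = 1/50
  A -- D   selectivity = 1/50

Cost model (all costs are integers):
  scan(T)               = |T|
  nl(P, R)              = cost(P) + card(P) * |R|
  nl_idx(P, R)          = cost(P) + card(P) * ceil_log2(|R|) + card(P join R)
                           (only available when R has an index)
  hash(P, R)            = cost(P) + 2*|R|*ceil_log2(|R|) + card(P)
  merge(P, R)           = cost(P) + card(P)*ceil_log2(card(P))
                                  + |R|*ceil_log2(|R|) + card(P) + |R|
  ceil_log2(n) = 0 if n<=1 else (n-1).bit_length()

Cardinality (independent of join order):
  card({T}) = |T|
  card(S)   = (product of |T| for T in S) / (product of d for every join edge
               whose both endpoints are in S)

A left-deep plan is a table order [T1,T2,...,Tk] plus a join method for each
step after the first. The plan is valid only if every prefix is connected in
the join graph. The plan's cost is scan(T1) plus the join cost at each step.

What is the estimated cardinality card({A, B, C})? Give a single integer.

62500

Tables in S: A(250), B(100), C(500)
Edges inside S: C-B(d=4), C-A(d=50)
numerator = 250 * 100 * 500 = 12500000
denominator = 4 * 50 = 200
card(S) = 12500000 / 200 = 62500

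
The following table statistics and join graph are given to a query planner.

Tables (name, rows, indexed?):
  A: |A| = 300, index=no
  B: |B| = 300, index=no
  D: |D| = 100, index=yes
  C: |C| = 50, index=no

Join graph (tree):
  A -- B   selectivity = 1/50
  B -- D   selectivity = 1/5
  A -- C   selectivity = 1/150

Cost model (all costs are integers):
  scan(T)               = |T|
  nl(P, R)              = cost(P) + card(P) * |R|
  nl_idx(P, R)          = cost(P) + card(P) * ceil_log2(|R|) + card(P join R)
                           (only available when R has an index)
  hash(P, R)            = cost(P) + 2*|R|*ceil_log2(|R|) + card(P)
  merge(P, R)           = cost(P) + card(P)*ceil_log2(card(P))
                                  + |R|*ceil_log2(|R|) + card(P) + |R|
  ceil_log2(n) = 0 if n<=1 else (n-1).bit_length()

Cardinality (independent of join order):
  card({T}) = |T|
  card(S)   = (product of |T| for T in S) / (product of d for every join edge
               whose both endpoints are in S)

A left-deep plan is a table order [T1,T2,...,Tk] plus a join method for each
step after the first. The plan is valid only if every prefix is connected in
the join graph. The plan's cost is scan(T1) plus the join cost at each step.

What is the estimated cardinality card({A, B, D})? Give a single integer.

Tables in S: A(300), B(300), D(100)
Edges inside S: A-B(d=50), B-D(d=5)
numerator = 300 * 300 * 100 = 9000000
denominator = 50 * 5 = 250
card(S) = 9000000 / 250 = 36000

36000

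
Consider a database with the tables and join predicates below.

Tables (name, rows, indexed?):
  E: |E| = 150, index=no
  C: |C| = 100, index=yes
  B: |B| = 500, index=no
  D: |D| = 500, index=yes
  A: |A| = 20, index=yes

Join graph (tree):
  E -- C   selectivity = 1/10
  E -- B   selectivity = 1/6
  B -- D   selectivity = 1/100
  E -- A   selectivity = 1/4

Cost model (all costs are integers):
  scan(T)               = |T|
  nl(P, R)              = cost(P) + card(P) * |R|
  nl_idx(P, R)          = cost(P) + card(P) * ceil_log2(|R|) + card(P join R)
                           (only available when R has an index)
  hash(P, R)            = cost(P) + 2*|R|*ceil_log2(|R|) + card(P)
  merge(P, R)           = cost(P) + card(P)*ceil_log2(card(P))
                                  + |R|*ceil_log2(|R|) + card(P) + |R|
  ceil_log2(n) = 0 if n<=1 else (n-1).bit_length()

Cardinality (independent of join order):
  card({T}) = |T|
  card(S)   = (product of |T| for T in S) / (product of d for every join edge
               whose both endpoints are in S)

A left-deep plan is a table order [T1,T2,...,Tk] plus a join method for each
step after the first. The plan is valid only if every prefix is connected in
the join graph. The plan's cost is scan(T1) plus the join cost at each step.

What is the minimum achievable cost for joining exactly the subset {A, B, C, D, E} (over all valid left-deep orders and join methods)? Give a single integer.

Selinger DP over subsets of {A,B,C,D,E}:
  {E}: scan cost=150, card=150
  {C}: scan cost=100, card=100
  {B}: scan cost=500, card=500
  {D}: scan cost=500, card=500
  {A}: scan cost=20, card=20
  {CE}: card=1500; try (C,hash)→1700, (E,merge)→2250, (C,merge)→2300, (E,hash)→2600, (C,nl_idx)→2700, (E,nl)→15100 …(+1); best=1700 via (C,hash)
  {BE}: card=12500; try (E,hash)→3400, (B,merge)→6500, (E,merge)→6850, (B,hash)→9300, (B,nl)→75150, (E,nl)→75500; best=3400 via (E,hash)
  {AE}: card=750; try (A,hash)→500, (E,merge)→1490, (A,merge)→1620, (A,nl_idx)→1650, (E,hash)→2440, (E,nl)→3020 …(+1); best=500 via (A,hash)
  {BD}: card=2500; try (D,nl_idx)→7500, (D,hash)→10000, (B,hash)→10000, (D,merge)→10500, (B,merge)→10500, (D,nl)→250500 …(+1); best=7500 via (D,nl_idx)
  {BCE}: card=125000; try (B,hash)→12200, (C,hash)→17300, (B,merge)→24700, (C,merge)→191700, (C,nl_idx)→215900, (B,nl)→751700 …(+1); best=12200 via (B,hash)
  {ACE}: card=7500; try (C,hash)→2650, (A,hash)→3400, (C,merge)→9550, (C,nl_idx)→13250, (A,nl_idx)→16700, (A,merge)→19820 …(+2); best=2650 via (C,hash)
  {BDE}: card=62500; try (E,hash)→12400, (D,hash)→24900, (E,merge)→41350, (D,nl_idx)→178400, (D,merge)→195900, (E,nl)→382500 …(+1); best=12400 via (E,hash)
  {ABE}: card=62500; try (B,hash)→10250, (B,merge)→13750, (A,hash)→16100, (A,nl_idx)→128400, (A,merge)→191020, (A,nl)→253400 …(+1); best=10250 via (B,hash)
  {BCDE}: card=625000; try (C,hash)→76300, (D,hash)→146200, (C,nl_idx)→1074900, (C,merge)→1075700, (D,nl_idx)→1762200, (D,merge)→2267200 …(+2); best=76300 via (C,hash)
  {ABCE}: card=625000; try (B,hash)→19150, (C,hash)→74150, (B,merge)→112650, (A,hash)→137400, (C,nl_idx)→1072750, (C,merge)→1073550 …(+5); best=19150 via (B,hash)
  {ABDE}: card=312500; try (A,hash)→75100, (D,hash)→81750, (A,nl_idx)→637400, (D,nl_idx)→885250, (A,merge)→1075020, (D,merge)→1077750 …(+2); best=75100 via (A,hash)
  {ABCDE}: card=3125000; try (C,hash)→389000, (D,hash)→653150, (A,hash)→701500, (C,nl_idx)→5387600, (C,merge)→6325900, (A,nl_idx)→6326300 …(+6); best=389000 via (C,hash)

389000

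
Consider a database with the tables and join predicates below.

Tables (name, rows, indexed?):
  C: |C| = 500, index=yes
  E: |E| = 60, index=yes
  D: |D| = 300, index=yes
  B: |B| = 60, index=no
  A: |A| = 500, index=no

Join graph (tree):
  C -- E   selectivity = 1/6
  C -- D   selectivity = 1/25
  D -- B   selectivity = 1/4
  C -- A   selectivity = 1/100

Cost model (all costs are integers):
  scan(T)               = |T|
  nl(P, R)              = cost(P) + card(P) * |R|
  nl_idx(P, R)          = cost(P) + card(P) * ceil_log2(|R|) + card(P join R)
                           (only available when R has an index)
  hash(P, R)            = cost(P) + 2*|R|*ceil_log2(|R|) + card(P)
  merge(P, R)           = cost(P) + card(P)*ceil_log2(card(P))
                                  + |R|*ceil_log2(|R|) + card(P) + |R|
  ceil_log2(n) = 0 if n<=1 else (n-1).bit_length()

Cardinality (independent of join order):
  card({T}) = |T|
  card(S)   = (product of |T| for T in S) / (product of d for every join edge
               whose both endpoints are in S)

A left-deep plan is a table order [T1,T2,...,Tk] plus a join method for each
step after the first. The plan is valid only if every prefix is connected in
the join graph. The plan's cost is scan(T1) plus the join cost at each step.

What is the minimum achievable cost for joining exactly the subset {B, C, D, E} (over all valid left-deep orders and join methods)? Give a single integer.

Selinger DP over subsets of {B,C,D,E}:
  {C}: scan cost=500, card=500
  {E}: scan cost=60, card=60
  {D}: scan cost=300, card=300
  {B}: scan cost=60, card=60
  {CE}: card=5000; try (E,hash)→1720, (C,merge)→5480, (C,nl_idx)→5600, (E,merge)→5920, (E,nl_idx)→8500, (C,hash)→9120 …(+2); best=1720 via (E,hash)
  {CD}: card=6000; try (D,hash)→6400, (C,merge)→8300, (D,merge)→8500, (C,nl_idx)→9000, (C,hash)→9600, (D,nl_idx)→11000 …(+2); best=6400 via (D,hash)
  {BD}: card=4500; try (B,hash)→1320, (D,merge)→3480, (B,merge)→3720, (D,nl_idx)→5100, (D,hash)→5520, (D,nl)→18060 …(+1); best=1320 via (B,hash)
  {CDE}: card=60000; try (D,hash)→12120, (E,hash)→13120, (D,merge)→74720, (E,merge)→90820, (E,nl_idx)→102400, (D,nl_idx)→106720 …(+2); best=12120 via (D,hash)
  {BCD}: card=90000; try (B,hash)→13120, (C,hash)→14820, (C,merge)→69320, (B,merge)→90820, (C,nl_idx)→131820, (B,nl)→366400 …(+1); best=13120 via (B,hash)
  {BCDE}: card=900000; try (B,hash)→72840, (E,hash)→103840, (B,merge)→1032540, (E,nl_idx)→1453120, (E,merge)→1633540, (B,nl)→3612120 …(+1); best=72840 via (B,hash)

72840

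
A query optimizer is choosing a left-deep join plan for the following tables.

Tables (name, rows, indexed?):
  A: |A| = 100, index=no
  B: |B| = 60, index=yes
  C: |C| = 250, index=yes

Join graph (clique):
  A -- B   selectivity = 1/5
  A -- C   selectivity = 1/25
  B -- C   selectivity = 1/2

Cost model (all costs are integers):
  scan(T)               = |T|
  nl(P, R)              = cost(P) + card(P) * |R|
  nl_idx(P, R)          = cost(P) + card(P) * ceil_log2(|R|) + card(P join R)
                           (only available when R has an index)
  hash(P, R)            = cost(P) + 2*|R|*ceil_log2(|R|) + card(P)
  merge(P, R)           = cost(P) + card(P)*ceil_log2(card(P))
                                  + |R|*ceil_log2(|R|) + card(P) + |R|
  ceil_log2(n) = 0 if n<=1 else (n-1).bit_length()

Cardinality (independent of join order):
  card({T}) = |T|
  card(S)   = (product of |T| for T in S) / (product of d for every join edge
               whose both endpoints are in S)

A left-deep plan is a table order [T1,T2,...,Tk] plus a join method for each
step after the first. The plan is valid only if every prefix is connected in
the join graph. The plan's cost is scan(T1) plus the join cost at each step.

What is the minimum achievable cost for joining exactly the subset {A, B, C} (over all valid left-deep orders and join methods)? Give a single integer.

3620

Selinger DP over subsets of {A,B,C}:
  {A}: scan cost=100, card=100
  {B}: scan cost=60, card=60
  {C}: scan cost=250, card=250
  {AB}: card=1200; try (B,hash)→920, (A,merge)→1280, (B,merge)→1320, (A,hash)→1520, (B,nl_idx)→1900, (A,nl)→6060 …(+1); best=920 via (B,hash)
  {AC}: card=1000; try (C,nl_idx)→1900, (A,hash)→1900, (C,merge)→3150, (A,merge)→3300, (C,hash)→4200, (C,nl)→25100 …(+1); best=1900 via (C,nl_idx)
  {BC}: card=7500; try (B,hash)→1220, (C,merge)→2730, (B,merge)→2920, (C,hash)→4120, (C,nl_idx)→8040, (B,nl_idx)→9250 …(+2); best=1220 via (B,hash)
  {ABC}: card=6000; try (B,hash)→3620, (C,hash)→6120, (A,hash)→10120, (B,merge)→13320, (B,nl_idx)→13900, (C,nl_idx)→16520 …(+5); best=3620 via (B,hash)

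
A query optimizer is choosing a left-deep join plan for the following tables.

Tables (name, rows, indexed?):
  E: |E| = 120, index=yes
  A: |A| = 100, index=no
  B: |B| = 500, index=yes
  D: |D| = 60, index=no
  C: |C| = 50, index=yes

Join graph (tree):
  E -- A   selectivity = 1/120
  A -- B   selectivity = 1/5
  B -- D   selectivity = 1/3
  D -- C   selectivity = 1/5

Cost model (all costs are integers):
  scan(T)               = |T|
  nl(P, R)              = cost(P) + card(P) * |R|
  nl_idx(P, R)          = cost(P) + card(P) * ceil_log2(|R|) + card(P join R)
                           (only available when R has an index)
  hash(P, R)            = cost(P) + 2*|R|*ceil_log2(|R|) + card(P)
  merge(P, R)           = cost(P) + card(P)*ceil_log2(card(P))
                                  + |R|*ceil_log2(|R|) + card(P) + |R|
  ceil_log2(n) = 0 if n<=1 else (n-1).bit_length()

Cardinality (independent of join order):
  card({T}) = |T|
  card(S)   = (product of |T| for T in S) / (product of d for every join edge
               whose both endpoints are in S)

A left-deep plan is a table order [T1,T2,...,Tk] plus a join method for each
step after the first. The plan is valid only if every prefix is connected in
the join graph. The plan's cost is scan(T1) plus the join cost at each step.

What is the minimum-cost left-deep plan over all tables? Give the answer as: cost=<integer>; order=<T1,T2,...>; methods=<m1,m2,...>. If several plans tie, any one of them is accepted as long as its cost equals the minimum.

Selinger DP (subsets sized 1..n):
  {E}: scan cost=120, card=120
  {A}: scan cost=100, card=100
  {B}: scan cost=500, card=500
  {D}: scan cost=60, card=60
  {C}: scan cost=50, card=50
  {AE}: card=100; try (E,nl_idx)→900, (A,hash)→1640, (E,merge)→1860, (E,hash)→1880, (A,merge)→1880, (E,nl)→12100 …(+1); best=900 via (E,nl_idx)
  {AB}: card=10000; try (A,hash)→2400, (B,merge)→5900, (A,merge)→6300, (B,hash)→9200, (B,nl_idx)→11000, (B,nl)→50100 …(+1); best=2400 via (A,hash)
  {BD}: card=10000; try (D,hash)→1720, (B,merge)→5480, (D,merge)→5920, (B,hash)→9120, (B,nl_idx)→10600, (B,nl)→30060 …(+1); best=1720 via (D,hash)
  {CD}: card=600; try (C,hash)→720, (D,hash)→820, (D,merge)→820, (C,merge)→830, (C,nl_idx)→1020, (D,nl)→3050 …(+1); best=720 via (C,hash)
  {ABE}: card=10000; try (B,merge)→6700, (B,hash)→10000, (B,nl_idx)→11800, (E,hash)→14080, (B,nl)→50900, (E,nl_idx)→82400 …(+2); best=6700 via (B,merge)
  {ABD}: card=200000; try (D,hash)→13120, (A,hash)→13120, (A,merge)→152520, (D,merge)→152820, (D,nl)→602400, (A,nl)→1001720; best=13120 via (D,hash)
  {BCD}: card=100000; try (B,hash)→10320, (C,hash)→12320, (B,merge)→12320, (B,nl_idx)→106120, (C,merge)→152070, (C,nl_idx)→161720 …(+2); best=10320 via (B,hash)
  {ABDE}: card=200000; try (D,hash)→17420, (D,merge)→157120, (E,hash)→214800, (D,nl)→606700, (E,nl_idx)→1613120, (E,merge)→3814080 …(+1); best=17420 via (D,hash)
  {ABCD}: card=2000000; try (A,hash)→111720, (C,hash)→213720, (A,merge)→1811120, (C,nl_idx)→3213120, (C,merge)→3813470, (A,nl)→10010320 …(+1); best=111720 via (A,hash)
  {ABCDE}: card=2000000; try (C,hash)→218020, (E,hash)→2113400, (C,nl_idx)→3217420, (C,merge)→3817770, (C,nl)→10017420, (E,nl_idx)→16111720 …(+2); best=218020 via (C,hash)

cost=218020; order=A,E,B,D,C; methods=nl_idx,merge,hash,hash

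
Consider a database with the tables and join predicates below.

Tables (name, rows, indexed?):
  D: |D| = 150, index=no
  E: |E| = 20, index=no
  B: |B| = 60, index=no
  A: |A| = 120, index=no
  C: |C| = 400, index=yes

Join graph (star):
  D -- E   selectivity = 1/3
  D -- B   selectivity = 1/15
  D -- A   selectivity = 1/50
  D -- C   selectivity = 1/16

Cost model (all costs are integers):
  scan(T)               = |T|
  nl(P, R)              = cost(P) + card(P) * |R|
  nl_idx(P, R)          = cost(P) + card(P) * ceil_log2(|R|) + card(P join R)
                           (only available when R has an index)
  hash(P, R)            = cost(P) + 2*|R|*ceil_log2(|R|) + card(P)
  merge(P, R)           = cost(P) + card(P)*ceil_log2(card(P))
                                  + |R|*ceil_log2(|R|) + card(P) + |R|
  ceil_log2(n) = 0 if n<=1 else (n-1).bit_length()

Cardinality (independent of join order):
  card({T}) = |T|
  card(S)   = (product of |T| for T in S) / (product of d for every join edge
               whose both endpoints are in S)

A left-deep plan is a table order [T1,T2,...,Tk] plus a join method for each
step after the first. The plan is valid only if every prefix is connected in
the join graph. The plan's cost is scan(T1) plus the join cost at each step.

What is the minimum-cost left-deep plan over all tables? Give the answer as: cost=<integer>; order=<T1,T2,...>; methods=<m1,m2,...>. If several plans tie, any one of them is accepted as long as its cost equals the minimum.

cost=21500; order=D,A,B,E,C; methods=hash,hash,hash,hash

Selinger DP (subsets sized 1..n):
  {D}: scan cost=150, card=150
  {E}: scan cost=20, card=20
  {B}: scan cost=60, card=60
  {A}: scan cost=120, card=120
  {C}: scan cost=400, card=400
  {DE}: card=1000; try (E,hash)→500, (D,merge)→1490, (E,merge)→1620, (D,hash)→2440, (D,nl)→3020, (E,nl)→3150; best=500 via (E,hash)
  {BD}: card=600; try (B,hash)→1020, (D,merge)→1830, (B,merge)→1920, (D,hash)→2520, (D,nl)→9060, (B,nl)→9150; best=1020 via (B,hash)
  {AD}: card=360; try (A,hash)→1980, (D,merge)→2430, (A,merge)→2460, (D,hash)→2640, (D,nl)→18120, (A,nl)→18150; best=1980 via (A,hash)
  {CD}: card=3750; try (D,hash)→3200, (C,nl_idx)→5250, (C,merge)→5500, (D,merge)→5750, (C,hash)→7500, (C,nl)→60150 …(+1); best=3200 via (D,hash)
  {BDE}: card=4000; try (E,hash)→1820, (B,hash)→2220, (E,merge)→7740, (B,merge)→11920, (E,nl)→13020, (B,nl)→60500; best=1820 via (E,hash)
  {ADE}: card=2400; try (E,hash)→2540, (A,hash)→3180, (E,merge)→5700, (E,nl)→9180, (A,merge)→12460, (A,nl)→120500; best=2540 via (E,hash)
  {CDE}: card=25000; try (E,hash)→7150, (C,hash)→8700, (C,merge)→15500, (C,nl_idx)→34500, (E,merge)→52070, (E,nl)→78200 …(+1); best=7150 via (E,hash)
  {ABD}: card=1440; try (B,hash)→3060, (A,hash)→3300, (B,merge)→6000, (A,merge)→8580, (B,nl)→23580, (A,nl)→73020; best=3060 via (B,hash)
  {BCD}: card=15000; try (B,hash)→7670, (C,hash)→8820, (C,merge)→11620, (C,nl_idx)→21420, (B,merge)→52370, (B,nl)→228200 …(+1); best=7670 via (B,hash)
  {ACD}: card=9000; try (A,hash)→8630, (C,hash)→9540, (C,merge)→9580, (C,nl_idx)→14220, (A,merge)→52910, (C,nl)→145980 …(+1); best=8630 via (A,hash)
  {ABDE}: card=9600; try (E,hash)→4700, (B,hash)→5660, (A,hash)→7500, (E,merge)→20460, (E,nl)→31860, (B,merge)→34160 …(+3); best=4700 via (E,hash)
  {BCDE}: card=100000; try (C,hash)→13020, (E,hash)→22870, (B,hash)→32870, (C,merge)→57820, (C,nl_idx)→137820, (E,merge)→232790 …(+4); best=13020 via (C,hash)
  {ACDE}: card=60000; try (C,hash)→12140, (E,hash)→17830, (A,hash)→33830, (C,merge)→37740, (C,nl_idx)→84140, (E,merge)→143750 …(+4); best=12140 via (C,hash)
  {ABCD}: card=36000; try (C,hash)→11700, (B,hash)→18350, (C,merge)→24340, (A,hash)→24350, (C,nl_idx)→52020, (B,merge)→144050 …(+4); best=11700 via (C,hash)
  {ABCDE}: card=240000; try (C,hash)→21500, (E,hash)→47900, (B,hash)→72860, (A,hash)→114700, (C,merge)→152700, (C,nl_idx)→331100 …(+7); best=21500 via (C,hash)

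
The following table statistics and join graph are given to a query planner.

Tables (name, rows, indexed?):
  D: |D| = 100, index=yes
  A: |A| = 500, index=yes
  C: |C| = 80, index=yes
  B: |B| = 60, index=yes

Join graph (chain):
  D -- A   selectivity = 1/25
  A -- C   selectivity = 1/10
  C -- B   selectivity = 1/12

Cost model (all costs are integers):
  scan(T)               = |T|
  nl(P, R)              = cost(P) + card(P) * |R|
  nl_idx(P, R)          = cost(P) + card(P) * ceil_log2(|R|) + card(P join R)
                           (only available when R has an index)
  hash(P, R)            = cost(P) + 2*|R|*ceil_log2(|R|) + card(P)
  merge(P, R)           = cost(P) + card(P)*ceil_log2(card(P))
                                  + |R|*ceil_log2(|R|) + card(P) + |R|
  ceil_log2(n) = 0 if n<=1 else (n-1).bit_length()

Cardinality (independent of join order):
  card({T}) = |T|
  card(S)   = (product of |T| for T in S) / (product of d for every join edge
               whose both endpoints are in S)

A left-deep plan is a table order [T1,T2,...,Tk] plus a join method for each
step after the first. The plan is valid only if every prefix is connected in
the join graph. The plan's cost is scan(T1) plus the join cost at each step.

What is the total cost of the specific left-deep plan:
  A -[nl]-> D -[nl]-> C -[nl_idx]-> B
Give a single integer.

step 1: scan A: cost=500, card=500
step 2: join D via nl
    card(P join D) = 500*100/(25) = 2000
    cost = 500 + 500*100 = 50500
step 3: join C via nl
    card(P join C) = 2000*80/(10) = 16000
    cost = 50500 + 2000*80 = 210500
step 4: join B via nl_idx
    card(P join B) = 16000*60/(12) = 80000
    cost = 210500 + 16000*6 + 80000 = 386500

386500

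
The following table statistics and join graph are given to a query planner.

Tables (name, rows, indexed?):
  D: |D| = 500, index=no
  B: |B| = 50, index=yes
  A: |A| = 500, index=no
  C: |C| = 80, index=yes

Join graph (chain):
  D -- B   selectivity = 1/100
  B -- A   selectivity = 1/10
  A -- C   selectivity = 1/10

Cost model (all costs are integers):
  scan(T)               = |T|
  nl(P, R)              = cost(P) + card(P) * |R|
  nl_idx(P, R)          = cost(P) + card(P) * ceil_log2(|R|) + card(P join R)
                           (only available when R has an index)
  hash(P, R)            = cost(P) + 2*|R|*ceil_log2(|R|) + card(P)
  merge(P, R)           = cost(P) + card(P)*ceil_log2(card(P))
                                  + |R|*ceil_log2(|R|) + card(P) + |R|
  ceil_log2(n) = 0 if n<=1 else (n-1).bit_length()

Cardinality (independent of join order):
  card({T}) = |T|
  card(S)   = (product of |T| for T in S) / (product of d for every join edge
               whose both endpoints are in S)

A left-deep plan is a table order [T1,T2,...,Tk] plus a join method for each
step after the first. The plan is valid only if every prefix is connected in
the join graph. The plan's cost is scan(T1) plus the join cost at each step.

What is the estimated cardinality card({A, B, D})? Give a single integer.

12500

Tables in S: A(500), B(50), D(500)
Edges inside S: D-B(d=100), B-A(d=10)
numerator = 500 * 50 * 500 = 12500000
denominator = 100 * 10 = 1000
card(S) = 12500000 / 1000 = 12500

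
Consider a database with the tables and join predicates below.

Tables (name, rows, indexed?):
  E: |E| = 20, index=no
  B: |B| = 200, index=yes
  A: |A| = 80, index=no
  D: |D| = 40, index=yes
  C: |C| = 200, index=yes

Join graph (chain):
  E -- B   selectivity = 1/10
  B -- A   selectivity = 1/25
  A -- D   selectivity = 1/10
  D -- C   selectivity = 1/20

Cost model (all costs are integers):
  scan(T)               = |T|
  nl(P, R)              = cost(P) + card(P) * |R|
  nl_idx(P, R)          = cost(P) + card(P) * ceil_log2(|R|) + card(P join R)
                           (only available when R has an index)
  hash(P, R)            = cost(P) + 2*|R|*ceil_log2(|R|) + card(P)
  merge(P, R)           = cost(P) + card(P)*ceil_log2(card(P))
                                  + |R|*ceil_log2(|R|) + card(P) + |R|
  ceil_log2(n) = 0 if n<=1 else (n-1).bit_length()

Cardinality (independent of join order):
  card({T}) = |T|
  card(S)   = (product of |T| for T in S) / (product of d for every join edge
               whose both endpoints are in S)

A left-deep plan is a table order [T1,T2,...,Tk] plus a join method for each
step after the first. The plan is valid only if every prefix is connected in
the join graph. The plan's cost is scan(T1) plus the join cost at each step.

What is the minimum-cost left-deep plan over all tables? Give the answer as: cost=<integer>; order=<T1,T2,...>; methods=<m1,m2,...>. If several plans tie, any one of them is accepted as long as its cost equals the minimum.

Selinger DP (subsets sized 1..n):
  {E}: scan cost=20, card=20
  {B}: scan cost=200, card=200
  {A}: scan cost=80, card=80
  {D}: scan cost=40, card=40
  {C}: scan cost=200, card=200
  {BE}: card=400; try (B,nl_idx)→580, (E,hash)→600, (B,merge)→1940, (E,merge)→2120, (B,hash)→3240, (B,nl)→4020 …(+1); best=580 via (B,nl_idx)
  {AB}: card=640; try (B,nl_idx)→1360, (A,hash)→1520, (B,merge)→2520, (A,merge)→2640, (B,hash)→3360, (B,nl)→16080 …(+1); best=1360 via (B,nl_idx)
  {AD}: card=320; try (D,hash)→640, (D,nl_idx)→880, (A,merge)→960, (D,merge)→1000, (A,hash)→1200, (A,nl)→3240 …(+1); best=640 via (D,hash)
  {CD}: card=400; try (C,nl_idx)→760, (D,hash)→880, (D,nl_idx)→1800, (C,merge)→2120, (D,merge)→2280, (C,hash)→3280 …(+2); best=760 via (C,nl_idx)
  {ABE}: card=1280; try (A,hash)→2100, (E,hash)→2200, (A,merge)→5220, (E,merge)→8520, (E,nl)→14160, (A,nl)→32580; best=2100 via (A,hash)
  {ABD}: card=2560; try (D,hash)→2480, (B,hash)→4160, (B,merge)→5640, (B,nl_idx)→5760, (D,nl_idx)→7760, (D,merge)→8680 …(+2); best=2480 via (D,hash)
  {ACD}: card=3200; try (A,hash)→2280, (C,hash)→4160, (A,merge)→5400, (C,merge)→5640, (C,nl_idx)→6400, (A,nl)→32760 …(+1); best=2280 via (A,hash)
  {ABDE}: card=5120; try (D,hash)→3860, (E,hash)→5240, (D,nl_idx)→14900, (D,merge)→17740, (E,merge)→35880, (D,nl)→53300 …(+1); best=3860 via (D,hash)
  {ABCD}: card=25600; try (C,hash)→8240, (B,hash)→8680, (C,merge)→37560, (B,merge)→45680, (C,nl_idx)→48560, (B,nl_idx)→53480 …(+2); best=8240 via (C,hash)
  {ABCDE}: card=51200; try (C,hash)→12180, (E,hash)→34040, (C,merge)→77340, (C,nl_idx)→96020, (E,merge)→417960, (E,nl)→520240 …(+1); best=12180 via (C,hash)

cost=12180; order=E,B,A,D,C; methods=nl_idx,hash,hash,hash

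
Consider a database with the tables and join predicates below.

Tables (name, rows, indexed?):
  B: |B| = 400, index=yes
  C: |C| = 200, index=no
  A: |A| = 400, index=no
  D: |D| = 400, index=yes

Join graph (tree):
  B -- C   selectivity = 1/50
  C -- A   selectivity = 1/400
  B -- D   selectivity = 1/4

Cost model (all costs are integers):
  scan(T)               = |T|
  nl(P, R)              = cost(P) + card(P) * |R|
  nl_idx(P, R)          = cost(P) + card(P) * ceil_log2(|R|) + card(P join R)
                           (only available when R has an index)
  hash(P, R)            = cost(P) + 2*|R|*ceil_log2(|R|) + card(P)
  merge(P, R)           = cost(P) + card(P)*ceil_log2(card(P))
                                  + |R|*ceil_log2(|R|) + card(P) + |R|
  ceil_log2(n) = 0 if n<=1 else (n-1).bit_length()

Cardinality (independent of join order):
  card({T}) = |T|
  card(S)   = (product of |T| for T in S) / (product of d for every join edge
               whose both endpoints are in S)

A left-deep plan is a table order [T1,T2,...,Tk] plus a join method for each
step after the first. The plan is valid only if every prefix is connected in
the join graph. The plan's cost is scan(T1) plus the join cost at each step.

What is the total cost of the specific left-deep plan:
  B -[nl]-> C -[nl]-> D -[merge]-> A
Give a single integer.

step 1: scan B: cost=400, card=400
step 2: join C via nl
    card(P join C) = 400*200/(50) = 1600
    cost = 400 + 400*200 = 80400
step 3: join D via nl
    card(P join D) = 1600*400/(4) = 160000
    cost = 80400 + 1600*400 = 720400
step 4: join A via merge
    card(P join A) = 160000*400/(400) = 160000
    cost = 720400 + 160000*18 + 400*9 + 160000 + 400 = 3764400

3764400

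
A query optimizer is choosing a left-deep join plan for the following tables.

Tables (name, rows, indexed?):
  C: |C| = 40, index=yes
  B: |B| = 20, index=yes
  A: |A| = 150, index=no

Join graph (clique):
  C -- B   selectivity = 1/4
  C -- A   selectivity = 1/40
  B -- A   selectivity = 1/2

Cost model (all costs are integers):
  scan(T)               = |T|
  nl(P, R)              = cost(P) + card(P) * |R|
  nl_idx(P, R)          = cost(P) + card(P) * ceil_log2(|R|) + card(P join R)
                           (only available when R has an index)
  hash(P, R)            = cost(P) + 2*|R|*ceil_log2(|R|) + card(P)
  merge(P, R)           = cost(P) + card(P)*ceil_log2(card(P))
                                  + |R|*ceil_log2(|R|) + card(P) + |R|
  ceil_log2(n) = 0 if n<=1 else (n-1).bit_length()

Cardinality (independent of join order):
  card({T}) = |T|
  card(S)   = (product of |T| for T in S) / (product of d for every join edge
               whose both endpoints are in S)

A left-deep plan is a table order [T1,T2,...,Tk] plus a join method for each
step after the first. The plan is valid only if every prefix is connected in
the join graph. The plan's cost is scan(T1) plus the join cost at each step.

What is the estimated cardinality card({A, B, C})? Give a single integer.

Tables in S: A(150), B(20), C(40)
Edges inside S: C-B(d=4), C-A(d=40), B-A(d=2)
numerator = 150 * 20 * 40 = 120000
denominator = 4 * 40 * 2 = 320
card(S) = 120000 / 320 = 375

375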